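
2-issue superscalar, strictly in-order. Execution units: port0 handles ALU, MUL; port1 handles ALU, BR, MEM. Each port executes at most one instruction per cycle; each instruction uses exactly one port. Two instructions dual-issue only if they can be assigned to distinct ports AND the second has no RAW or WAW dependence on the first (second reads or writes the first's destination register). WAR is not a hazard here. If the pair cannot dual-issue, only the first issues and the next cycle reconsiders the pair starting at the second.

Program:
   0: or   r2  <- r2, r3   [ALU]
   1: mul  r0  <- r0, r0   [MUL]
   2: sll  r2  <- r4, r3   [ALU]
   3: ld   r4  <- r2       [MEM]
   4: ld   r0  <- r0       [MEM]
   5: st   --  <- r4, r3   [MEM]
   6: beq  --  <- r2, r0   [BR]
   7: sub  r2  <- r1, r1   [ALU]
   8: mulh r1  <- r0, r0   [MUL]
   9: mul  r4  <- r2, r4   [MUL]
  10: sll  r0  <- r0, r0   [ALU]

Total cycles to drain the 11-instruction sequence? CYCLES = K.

#0 head=0: or.ALU mul.MUL i0/i1 dual
#1 head=2: sll.ALU i2 RAW r2
#2 head=3: ld.MEM i3 no-port MEM/MEM
#3 head=4: ld.MEM i4 no-port MEM/MEM
#4 head=5: st.MEM i5 no-port MEM/BR
#5 head=6: beq.BR sub.ALU i6/i7 dual
#6 head=8: mulh.MUL i8 no-port MUL/MUL
#7 head=9: mul.MUL sll.ALU i9/i10 dual

CYCLES = 8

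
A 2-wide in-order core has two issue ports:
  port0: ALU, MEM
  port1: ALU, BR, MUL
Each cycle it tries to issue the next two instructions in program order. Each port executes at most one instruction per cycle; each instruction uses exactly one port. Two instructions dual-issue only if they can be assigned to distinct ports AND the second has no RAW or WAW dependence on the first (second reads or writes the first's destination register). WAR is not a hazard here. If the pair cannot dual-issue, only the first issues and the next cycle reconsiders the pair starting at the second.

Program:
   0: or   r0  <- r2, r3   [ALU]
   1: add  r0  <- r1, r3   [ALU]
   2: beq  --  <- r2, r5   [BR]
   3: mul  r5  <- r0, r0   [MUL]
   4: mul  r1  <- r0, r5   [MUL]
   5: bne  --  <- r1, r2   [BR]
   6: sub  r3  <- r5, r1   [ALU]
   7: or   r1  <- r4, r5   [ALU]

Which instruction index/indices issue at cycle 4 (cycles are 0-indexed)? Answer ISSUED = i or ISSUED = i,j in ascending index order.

#0 head=0: or i0 WAW r0
#1 head=1: add beq i1+i2 pair
#2 head=3: mul i3 no-port MUL/MUL
#3 head=4: mul i4 no-port MUL/BR
#4 head=5: bne sub i5+i6 pair
#5 head=7: or i7 tail

ISSUED = 5,6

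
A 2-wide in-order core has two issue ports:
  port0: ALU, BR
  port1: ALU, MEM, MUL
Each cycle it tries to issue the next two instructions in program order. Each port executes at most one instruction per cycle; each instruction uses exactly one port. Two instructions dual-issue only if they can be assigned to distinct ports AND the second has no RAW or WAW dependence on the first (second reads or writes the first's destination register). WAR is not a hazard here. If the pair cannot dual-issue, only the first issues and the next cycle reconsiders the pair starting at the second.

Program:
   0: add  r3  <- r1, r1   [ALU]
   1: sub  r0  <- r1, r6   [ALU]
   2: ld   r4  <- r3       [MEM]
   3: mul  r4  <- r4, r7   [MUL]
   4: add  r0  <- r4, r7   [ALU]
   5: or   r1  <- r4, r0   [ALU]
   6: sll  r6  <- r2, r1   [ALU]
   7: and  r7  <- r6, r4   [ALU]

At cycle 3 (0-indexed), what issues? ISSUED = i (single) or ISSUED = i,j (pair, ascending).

ISSUED = 4

  cy0 -> i0,i1 (add sub) 2-wide
  cy1 -> i2 (ld) no-port MEM/MUL
  cy2 -> i3 (mul) RAW r4
  cy3 -> i4 (add) RAW r0
  cy4 -> i5 (or) RAW r1
  cy5 -> i6 (sll) RAW r6
  cy6 -> i7 (and) tail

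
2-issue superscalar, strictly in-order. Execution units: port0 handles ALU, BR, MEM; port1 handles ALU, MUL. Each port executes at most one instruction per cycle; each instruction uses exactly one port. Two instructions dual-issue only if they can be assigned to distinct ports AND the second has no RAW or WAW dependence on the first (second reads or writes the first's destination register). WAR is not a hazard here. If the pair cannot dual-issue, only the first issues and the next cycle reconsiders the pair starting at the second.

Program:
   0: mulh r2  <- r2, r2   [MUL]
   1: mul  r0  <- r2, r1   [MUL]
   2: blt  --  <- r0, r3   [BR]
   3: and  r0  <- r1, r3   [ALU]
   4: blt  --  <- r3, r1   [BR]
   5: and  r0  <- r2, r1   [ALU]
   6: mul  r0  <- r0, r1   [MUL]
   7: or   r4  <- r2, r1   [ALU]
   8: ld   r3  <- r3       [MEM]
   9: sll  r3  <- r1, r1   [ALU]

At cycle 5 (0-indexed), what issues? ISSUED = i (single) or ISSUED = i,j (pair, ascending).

ISSUED = 8

0. mulh.MUL @i0  | no-port MUL/MUL
1. mul.MUL @i1  | RAW r0
2. blt.BR;and.ALU @i2&i3  | dual
3. blt.BR;and.ALU @i4&i5  | dual
4. mul.MUL;or.ALU @i6&i7  | dual
5. ld.MEM @i8  | WAW r3
6. sll.ALU @i9  | tail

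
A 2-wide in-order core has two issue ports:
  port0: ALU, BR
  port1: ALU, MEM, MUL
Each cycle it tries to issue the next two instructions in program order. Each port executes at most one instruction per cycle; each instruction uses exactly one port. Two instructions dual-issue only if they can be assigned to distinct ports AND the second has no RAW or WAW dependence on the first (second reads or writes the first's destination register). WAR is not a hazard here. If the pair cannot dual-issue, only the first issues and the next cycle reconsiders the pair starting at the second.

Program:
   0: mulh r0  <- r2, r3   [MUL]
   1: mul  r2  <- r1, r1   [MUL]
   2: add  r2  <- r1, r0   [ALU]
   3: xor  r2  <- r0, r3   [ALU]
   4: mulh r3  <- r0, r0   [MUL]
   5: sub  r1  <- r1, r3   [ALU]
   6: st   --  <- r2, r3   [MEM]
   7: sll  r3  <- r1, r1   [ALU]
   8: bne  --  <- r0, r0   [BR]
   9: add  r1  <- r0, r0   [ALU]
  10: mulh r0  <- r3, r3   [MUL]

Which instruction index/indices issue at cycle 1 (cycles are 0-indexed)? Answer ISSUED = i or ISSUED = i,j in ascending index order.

#0 head=0: mulh.MUL i0 no-port MUL/MUL
#1 head=1: mul.MUL i1 WAW r2
#2 head=2: add.ALU i2 WAW r2
#3 head=3: xor.ALU+mulh.MUL i3,i4 dual
#4 head=5: sub.ALU+st.MEM i5,i6 dual
#5 head=7: sll.ALU+bne.BR i7,i8 dual
#6 head=9: add.ALU+mulh.MUL i9,i10 dual

ISSUED = 1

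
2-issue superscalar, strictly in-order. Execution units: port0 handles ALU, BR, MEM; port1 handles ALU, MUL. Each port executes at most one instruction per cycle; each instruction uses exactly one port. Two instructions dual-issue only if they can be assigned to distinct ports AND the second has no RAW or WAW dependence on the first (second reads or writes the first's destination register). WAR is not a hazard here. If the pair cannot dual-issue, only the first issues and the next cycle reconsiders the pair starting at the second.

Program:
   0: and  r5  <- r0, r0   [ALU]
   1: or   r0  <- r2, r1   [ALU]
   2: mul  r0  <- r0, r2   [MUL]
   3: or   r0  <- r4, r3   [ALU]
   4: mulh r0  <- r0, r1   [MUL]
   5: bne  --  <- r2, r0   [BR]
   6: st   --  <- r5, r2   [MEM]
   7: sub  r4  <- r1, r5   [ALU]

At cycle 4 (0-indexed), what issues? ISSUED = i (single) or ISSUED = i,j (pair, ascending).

ISSUED = 5

[0] i0+i1  and.ALU;or.ALU  -- pair
[1] i2  mul.MUL  -- WAW r0
[2] i3  or.ALU  -- RAW+WAW r0
[3] i4  mulh.MUL  -- RAW r0
[4] i5  bne.BR  -- no-port BR/MEM
[5] i6+i7  st.MEM;sub.ALU  -- pair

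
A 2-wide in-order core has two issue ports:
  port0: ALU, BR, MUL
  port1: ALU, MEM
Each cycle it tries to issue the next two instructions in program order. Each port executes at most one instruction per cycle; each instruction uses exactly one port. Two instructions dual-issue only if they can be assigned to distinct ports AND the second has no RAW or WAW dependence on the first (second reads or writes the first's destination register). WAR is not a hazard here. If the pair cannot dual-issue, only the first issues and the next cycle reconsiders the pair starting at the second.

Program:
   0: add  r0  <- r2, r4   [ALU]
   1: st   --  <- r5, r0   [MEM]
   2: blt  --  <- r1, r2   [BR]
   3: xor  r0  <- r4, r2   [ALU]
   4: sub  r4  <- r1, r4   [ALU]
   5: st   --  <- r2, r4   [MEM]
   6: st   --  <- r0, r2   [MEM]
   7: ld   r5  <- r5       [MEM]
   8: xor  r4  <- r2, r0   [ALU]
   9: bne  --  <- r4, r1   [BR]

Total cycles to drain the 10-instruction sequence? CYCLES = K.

CYCLES = 7

[0] i0  add  -- RAW r0
[1] i1&i2  st blt  -- 2-wide
[2] i3&i4  xor sub  -- 2-wide
[3] i5  st  -- no-port MEM/MEM
[4] i6  st  -- no-port MEM/MEM
[5] i7&i8  ld xor  -- 2-wide
[6] i9  bne  -- tail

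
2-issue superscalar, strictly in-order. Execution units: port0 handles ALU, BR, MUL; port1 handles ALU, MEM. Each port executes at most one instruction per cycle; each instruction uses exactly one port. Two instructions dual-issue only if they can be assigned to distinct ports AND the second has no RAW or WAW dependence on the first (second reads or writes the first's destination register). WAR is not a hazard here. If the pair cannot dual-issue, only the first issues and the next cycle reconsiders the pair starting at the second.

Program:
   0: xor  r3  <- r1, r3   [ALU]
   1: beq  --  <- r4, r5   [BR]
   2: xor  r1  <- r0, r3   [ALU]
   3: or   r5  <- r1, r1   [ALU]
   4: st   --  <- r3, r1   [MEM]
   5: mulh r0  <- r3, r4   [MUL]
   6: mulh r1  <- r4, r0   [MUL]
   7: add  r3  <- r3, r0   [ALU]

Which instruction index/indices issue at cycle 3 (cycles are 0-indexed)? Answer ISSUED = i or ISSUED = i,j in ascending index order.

ISSUED = 5

#0 head=0: xor.ALU/beq.BR i0&i1 2-wide
#1 head=2: xor.ALU i2 RAW r1
#2 head=3: or.ALU/st.MEM i3&i4 2-wide
#3 head=5: mulh.MUL i5 no-port MUL/MUL
#4 head=6: mulh.MUL/add.ALU i6&i7 2-wide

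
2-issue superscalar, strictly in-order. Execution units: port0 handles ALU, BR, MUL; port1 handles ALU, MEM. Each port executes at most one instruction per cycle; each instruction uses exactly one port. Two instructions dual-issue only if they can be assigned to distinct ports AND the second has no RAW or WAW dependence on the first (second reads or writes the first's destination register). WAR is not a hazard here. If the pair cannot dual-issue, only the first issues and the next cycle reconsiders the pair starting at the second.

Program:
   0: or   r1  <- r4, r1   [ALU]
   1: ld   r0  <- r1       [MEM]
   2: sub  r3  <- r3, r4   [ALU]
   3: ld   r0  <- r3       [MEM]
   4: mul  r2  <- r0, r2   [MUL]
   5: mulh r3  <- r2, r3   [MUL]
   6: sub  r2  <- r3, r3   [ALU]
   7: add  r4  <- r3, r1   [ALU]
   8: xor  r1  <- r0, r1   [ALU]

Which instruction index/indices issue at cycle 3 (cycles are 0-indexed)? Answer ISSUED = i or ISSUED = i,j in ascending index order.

0. or.ALU @i0  | RAW r1
1. ld.MEM sub.ALU @i1&i2  | pair
2. ld.MEM @i3  | RAW r0
3. mul.MUL @i4  | no-port MUL/MUL
4. mulh.MUL @i5  | RAW r3
5. sub.ALU add.ALU @i6&i7  | pair
6. xor.ALU @i8  | tail

ISSUED = 4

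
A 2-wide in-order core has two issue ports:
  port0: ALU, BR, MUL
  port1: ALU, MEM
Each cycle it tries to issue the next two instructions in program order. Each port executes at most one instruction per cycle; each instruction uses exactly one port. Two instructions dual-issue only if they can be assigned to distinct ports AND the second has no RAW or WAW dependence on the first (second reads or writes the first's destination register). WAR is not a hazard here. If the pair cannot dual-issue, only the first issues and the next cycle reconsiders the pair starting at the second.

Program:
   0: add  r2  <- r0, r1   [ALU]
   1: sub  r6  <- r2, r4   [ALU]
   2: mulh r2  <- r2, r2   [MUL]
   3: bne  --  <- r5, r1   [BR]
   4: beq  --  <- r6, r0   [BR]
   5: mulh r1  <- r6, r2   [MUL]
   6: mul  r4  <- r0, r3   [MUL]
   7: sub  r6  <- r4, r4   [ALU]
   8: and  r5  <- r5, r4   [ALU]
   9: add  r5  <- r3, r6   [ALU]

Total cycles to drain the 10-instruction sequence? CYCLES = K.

CYCLES = 8

  cy0 -> i0 (add) RAW r2
  cy1 -> i1&i2 (sub;mulh) pair
  cy2 -> i3 (bne) no-port BR/BR
  cy3 -> i4 (beq) no-port BR/MUL
  cy4 -> i5 (mulh) no-port MUL/MUL
  cy5 -> i6 (mul) RAW r4
  cy6 -> i7&i8 (sub;and) pair
  cy7 -> i9 (add) tail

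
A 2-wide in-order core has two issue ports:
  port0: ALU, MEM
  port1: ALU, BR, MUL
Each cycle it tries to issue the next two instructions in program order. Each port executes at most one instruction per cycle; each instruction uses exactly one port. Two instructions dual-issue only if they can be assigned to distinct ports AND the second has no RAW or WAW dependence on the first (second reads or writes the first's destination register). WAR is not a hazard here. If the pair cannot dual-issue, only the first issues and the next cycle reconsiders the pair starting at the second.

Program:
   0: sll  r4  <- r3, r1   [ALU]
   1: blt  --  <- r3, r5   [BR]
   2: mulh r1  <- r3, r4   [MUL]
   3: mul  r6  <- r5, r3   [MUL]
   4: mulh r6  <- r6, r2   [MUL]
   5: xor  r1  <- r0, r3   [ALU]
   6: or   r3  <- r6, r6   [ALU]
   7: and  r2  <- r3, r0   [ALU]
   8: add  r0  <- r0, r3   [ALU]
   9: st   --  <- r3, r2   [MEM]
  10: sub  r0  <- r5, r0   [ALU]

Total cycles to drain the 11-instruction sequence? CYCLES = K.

CYCLES = 7

t=0 i0&i1:sll/blt ; 2-wide
t=1 i2:mulh ; no-port MUL/MUL
t=2 i3:mul ; no-port MUL/MUL
t=3 i4&i5:mulh/xor ; 2-wide
t=4 i6:or ; RAW r3
t=5 i7&i8:and/add ; 2-wide
t=6 i9&i10:st/sub ; 2-wide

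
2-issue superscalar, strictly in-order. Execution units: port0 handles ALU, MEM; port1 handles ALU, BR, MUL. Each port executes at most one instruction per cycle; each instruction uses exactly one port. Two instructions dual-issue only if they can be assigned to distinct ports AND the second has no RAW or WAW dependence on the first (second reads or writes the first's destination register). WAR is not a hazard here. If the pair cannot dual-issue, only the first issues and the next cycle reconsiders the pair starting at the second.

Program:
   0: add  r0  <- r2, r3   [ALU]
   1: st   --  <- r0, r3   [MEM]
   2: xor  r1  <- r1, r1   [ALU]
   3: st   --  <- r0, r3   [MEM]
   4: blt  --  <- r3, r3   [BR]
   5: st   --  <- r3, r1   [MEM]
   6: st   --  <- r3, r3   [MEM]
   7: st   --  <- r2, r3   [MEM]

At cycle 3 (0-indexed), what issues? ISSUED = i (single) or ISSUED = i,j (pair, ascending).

ISSUED = 5

[0] i0  add.ALU  -- RAW r0
[1] i1&i2  st.MEM/xor.ALU  -- 2-wide
[2] i3&i4  st.MEM/blt.BR  -- 2-wide
[3] i5  st.MEM  -- no-port MEM/MEM
[4] i6  st.MEM  -- no-port MEM/MEM
[5] i7  st.MEM  -- tail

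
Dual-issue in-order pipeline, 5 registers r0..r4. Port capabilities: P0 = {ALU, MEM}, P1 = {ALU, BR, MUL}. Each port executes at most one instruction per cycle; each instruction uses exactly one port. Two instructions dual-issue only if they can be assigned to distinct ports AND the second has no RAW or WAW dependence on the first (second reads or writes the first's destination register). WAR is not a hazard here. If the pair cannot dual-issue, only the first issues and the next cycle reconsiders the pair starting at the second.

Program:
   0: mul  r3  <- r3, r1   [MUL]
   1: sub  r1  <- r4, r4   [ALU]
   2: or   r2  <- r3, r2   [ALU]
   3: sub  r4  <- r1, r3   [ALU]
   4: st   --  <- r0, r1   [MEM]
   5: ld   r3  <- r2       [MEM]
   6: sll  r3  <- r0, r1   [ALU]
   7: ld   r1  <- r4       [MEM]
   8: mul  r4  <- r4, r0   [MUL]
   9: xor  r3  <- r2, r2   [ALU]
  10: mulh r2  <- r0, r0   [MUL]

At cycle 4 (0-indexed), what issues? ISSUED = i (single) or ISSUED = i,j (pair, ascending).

ISSUED = 6,7

0. mul.MUL/sub.ALU @i0/i1  | pair
1. or.ALU/sub.ALU @i2/i3  | pair
2. st.MEM @i4  | no-port MEM/MEM
3. ld.MEM @i5  | WAW r3
4. sll.ALU/ld.MEM @i6/i7  | pair
5. mul.MUL/xor.ALU @i8/i9  | pair
6. mulh.MUL @i10  | tail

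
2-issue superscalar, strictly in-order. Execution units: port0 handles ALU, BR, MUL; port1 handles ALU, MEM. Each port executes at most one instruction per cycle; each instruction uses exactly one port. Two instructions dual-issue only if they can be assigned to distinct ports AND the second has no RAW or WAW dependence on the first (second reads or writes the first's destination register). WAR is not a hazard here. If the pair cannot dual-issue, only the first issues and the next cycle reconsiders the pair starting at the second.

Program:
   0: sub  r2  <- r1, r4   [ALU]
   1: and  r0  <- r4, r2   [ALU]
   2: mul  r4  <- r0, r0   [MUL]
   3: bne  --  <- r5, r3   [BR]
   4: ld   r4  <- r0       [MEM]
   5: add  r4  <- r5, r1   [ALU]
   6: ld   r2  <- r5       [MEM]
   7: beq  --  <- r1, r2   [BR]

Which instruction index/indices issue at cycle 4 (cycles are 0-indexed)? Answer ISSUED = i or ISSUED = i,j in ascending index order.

ISSUED = 5,6

0. sub @i0  | RAW r2
1. and @i1  | RAW r0
2. mul @i2  | no-port MUL/BR
3. bne/ld @i3&i4  | 2-wide
4. add/ld @i5&i6  | 2-wide
5. beq @i7  | tail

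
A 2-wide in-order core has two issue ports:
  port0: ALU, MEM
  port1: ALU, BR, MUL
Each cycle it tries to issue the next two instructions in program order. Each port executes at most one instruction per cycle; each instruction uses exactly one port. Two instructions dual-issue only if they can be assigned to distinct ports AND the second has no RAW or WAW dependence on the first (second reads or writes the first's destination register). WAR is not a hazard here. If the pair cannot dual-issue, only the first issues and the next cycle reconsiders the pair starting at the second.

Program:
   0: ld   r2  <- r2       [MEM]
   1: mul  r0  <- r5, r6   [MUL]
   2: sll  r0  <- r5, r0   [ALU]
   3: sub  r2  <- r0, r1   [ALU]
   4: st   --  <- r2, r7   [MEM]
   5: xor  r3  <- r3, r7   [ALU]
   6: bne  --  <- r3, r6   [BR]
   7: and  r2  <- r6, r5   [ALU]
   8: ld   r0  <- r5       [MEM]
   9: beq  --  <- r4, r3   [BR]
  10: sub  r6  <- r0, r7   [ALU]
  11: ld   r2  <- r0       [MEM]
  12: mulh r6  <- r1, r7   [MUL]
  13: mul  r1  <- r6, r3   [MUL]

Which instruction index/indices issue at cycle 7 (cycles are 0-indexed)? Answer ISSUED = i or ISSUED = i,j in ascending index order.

0. ld.MEM+mul.MUL @i0/i1  | 2-wide
1. sll.ALU @i2  | RAW r0
2. sub.ALU @i3  | RAW r2
3. st.MEM+xor.ALU @i4/i5  | 2-wide
4. bne.BR+and.ALU @i6/i7  | 2-wide
5. ld.MEM+beq.BR @i8/i9  | 2-wide
6. sub.ALU+ld.MEM @i10/i11  | 2-wide
7. mulh.MUL @i12  | no-port MUL/MUL
8. mul.MUL @i13  | tail

ISSUED = 12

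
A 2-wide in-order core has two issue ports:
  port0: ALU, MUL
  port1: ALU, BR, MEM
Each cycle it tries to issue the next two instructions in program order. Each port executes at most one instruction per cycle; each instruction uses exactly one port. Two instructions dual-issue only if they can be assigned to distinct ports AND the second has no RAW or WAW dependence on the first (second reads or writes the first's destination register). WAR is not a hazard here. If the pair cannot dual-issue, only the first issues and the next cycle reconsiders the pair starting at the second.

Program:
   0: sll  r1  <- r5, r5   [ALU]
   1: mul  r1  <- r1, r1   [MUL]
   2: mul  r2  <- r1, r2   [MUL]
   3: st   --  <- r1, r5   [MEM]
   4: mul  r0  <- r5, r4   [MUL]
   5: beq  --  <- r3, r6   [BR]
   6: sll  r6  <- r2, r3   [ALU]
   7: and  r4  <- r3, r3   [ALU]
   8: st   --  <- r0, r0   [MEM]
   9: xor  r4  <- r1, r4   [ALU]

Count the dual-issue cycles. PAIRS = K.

0. sll @i0  | RAW+WAW r1
1. mul @i1  | no-port MUL/MUL
2. mul+st @i2/i3  | dual
3. mul+beq @i4/i5  | dual
4. sll+and @i6/i7  | dual
5. st+xor @i8/i9  | dual

PAIRS = 4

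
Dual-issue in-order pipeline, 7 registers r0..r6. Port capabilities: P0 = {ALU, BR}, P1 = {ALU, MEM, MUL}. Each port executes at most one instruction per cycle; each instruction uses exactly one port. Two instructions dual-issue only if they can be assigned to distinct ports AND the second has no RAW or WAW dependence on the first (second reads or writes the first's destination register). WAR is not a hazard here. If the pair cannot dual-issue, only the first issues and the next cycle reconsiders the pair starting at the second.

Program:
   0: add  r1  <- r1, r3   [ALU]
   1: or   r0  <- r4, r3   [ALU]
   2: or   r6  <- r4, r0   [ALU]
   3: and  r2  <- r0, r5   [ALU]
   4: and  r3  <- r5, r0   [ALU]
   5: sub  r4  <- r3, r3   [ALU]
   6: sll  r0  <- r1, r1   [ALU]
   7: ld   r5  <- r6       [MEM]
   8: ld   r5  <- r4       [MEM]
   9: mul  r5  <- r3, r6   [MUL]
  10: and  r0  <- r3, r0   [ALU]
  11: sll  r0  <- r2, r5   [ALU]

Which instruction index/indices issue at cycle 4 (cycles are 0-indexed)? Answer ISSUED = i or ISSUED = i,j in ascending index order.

c0: i0&i1 add/or  dual
c1: i2&i3 or/and  dual
c2: i4 and  RAW r3
c3: i5&i6 sub/sll  dual
c4: i7 ld  no-port MEM/MEM
c5: i8 ld  no-port MEM/MUL
c6: i9&i10 mul/and  dual
c7: i11 sll  tail

ISSUED = 7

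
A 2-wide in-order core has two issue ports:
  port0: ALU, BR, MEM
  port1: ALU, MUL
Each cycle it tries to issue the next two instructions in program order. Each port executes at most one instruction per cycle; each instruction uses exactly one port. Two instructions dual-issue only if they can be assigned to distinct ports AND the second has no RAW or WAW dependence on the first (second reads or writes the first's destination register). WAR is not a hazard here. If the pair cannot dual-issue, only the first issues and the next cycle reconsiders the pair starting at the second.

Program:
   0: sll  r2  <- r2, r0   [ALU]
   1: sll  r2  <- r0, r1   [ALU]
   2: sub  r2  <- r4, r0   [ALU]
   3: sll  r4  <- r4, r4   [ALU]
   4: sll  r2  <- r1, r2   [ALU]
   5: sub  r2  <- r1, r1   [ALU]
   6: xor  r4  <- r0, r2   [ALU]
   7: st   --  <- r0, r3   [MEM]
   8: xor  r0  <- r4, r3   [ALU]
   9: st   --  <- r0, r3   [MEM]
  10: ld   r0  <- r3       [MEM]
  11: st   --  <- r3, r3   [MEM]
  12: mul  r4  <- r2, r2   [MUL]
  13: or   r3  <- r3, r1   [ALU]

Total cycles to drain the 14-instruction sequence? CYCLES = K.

  cy0 -> i0 (sll.ALU) WAW r2
  cy1 -> i1 (sll.ALU) WAW r2
  cy2 -> i2+i3 (sub.ALU sll.ALU) pair
  cy3 -> i4 (sll.ALU) WAW r2
  cy4 -> i5 (sub.ALU) RAW r2
  cy5 -> i6+i7 (xor.ALU st.MEM) pair
  cy6 -> i8 (xor.ALU) RAW r0
  cy7 -> i9 (st.MEM) no-port MEM/MEM
  cy8 -> i10 (ld.MEM) no-port MEM/MEM
  cy9 -> i11+i12 (st.MEM mul.MUL) pair
  cy10 -> i13 (or.ALU) tail

CYCLES = 11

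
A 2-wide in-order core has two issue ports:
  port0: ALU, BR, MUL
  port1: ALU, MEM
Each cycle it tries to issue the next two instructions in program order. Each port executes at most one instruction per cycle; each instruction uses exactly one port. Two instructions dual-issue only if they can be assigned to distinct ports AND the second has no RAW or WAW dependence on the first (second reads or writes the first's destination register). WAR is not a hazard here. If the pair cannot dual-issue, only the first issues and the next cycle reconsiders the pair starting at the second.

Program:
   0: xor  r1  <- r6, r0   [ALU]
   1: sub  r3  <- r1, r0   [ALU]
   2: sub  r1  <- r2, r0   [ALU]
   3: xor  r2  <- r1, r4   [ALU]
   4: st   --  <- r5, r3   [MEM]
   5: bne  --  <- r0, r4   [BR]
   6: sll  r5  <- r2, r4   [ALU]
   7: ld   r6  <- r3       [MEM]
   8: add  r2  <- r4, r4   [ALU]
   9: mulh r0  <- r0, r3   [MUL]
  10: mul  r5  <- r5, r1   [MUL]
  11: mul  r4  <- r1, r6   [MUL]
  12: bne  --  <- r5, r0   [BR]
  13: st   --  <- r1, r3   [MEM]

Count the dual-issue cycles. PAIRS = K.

PAIRS = 5

[0] i0  xor  -- RAW r1
[1] i1+i2  sub/sub  -- 2-wide
[2] i3+i4  xor/st  -- 2-wide
[3] i5+i6  bne/sll  -- 2-wide
[4] i7+i8  ld/add  -- 2-wide
[5] i9  mulh  -- no-port MUL/MUL
[6] i10  mul  -- no-port MUL/MUL
[7] i11  mul  -- no-port MUL/BR
[8] i12+i13  bne/st  -- 2-wide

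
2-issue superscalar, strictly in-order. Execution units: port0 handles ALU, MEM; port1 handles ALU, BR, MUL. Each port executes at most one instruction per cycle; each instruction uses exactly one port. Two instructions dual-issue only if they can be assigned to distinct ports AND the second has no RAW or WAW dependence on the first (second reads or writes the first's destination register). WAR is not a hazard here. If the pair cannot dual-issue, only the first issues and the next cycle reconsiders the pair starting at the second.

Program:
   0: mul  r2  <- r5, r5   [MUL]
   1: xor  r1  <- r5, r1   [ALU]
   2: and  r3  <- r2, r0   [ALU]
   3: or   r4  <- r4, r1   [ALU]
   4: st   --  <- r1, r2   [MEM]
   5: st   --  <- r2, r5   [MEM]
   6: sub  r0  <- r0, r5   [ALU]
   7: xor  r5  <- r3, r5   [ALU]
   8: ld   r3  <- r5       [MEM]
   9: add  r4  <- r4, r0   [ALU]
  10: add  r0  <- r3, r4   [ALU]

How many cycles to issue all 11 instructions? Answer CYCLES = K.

  cy0 -> i0,i1 (mul xor) dual
  cy1 -> i2,i3 (and or) dual
  cy2 -> i4 (st) no-port MEM/MEM
  cy3 -> i5,i6 (st sub) dual
  cy4 -> i7 (xor) RAW r5
  cy5 -> i8,i9 (ld add) dual
  cy6 -> i10 (add) tail

CYCLES = 7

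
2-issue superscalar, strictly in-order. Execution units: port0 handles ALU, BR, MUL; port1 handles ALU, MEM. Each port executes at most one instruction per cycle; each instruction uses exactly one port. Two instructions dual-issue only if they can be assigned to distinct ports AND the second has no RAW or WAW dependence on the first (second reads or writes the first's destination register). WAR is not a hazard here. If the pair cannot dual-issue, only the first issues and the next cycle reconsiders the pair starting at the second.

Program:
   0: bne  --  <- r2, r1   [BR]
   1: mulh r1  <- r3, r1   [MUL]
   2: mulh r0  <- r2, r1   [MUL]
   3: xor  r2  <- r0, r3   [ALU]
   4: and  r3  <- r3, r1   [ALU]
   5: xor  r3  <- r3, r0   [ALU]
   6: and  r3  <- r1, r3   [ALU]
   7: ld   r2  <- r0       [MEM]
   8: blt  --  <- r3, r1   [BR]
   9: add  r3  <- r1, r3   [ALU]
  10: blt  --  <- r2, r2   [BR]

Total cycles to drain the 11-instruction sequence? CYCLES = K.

c0: i0 bne  no-port BR/MUL
c1: i1 mulh  no-port MUL/MUL
c2: i2 mulh  RAW r0
c3: i3&i4 xor and  dual
c4: i5 xor  RAW+WAW r3
c5: i6&i7 and ld  dual
c6: i8&i9 blt add  dual
c7: i10 blt  tail

CYCLES = 8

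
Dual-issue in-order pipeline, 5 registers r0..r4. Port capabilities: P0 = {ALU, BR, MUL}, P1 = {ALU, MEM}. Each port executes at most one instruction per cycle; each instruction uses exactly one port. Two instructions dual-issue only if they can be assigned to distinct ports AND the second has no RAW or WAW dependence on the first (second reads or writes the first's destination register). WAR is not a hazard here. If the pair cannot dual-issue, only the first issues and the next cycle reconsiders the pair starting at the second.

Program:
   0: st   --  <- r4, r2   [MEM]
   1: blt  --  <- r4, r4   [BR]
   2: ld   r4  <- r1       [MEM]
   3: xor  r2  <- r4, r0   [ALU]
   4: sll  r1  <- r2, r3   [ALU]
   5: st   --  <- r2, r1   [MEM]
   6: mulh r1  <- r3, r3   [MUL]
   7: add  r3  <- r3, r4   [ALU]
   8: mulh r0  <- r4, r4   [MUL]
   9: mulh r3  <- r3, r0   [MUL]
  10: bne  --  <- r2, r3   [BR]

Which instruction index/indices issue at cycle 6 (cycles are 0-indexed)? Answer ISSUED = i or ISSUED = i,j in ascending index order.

t=0 i0,i1:st.MEM;blt.BR ; pair
t=1 i2:ld.MEM ; RAW r4
t=2 i3:xor.ALU ; RAW r2
t=3 i4:sll.ALU ; RAW r1
t=4 i5,i6:st.MEM;mulh.MUL ; pair
t=5 i7,i8:add.ALU;mulh.MUL ; pair
t=6 i9:mulh.MUL ; no-port MUL/BR
t=7 i10:bne.BR ; tail

ISSUED = 9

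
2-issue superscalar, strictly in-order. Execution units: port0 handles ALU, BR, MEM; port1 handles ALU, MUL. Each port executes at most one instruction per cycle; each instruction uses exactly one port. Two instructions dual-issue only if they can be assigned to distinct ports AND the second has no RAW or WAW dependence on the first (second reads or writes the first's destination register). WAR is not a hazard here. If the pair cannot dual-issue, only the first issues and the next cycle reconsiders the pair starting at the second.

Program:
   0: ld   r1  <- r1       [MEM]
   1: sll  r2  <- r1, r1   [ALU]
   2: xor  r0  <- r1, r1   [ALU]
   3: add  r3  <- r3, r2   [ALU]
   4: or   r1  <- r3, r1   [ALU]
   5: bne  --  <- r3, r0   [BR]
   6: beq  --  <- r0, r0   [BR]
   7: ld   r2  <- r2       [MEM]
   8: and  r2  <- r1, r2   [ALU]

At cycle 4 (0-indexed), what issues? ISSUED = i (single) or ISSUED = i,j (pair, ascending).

c0: i0 ld.MEM  RAW r1
c1: i1+i2 sll.ALU;xor.ALU  dual
c2: i3 add.ALU  RAW r3
c3: i4+i5 or.ALU;bne.BR  dual
c4: i6 beq.BR  no-port BR/MEM
c5: i7 ld.MEM  RAW+WAW r2
c6: i8 and.ALU  tail

ISSUED = 6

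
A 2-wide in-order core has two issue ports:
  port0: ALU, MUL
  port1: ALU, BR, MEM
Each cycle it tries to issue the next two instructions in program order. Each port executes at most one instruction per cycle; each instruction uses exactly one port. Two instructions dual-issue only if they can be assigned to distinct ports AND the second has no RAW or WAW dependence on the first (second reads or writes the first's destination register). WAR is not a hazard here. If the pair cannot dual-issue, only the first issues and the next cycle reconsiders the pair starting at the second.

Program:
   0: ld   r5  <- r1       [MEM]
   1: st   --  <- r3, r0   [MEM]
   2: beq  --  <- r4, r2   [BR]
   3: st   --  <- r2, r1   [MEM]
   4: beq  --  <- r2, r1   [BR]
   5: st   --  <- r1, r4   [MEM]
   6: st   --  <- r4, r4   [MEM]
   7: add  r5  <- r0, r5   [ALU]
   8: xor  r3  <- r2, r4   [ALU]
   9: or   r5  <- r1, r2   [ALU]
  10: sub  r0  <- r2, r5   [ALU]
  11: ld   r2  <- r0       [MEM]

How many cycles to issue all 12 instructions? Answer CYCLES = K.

CYCLES = 10

t=0 i0:ld.MEM ; no-port MEM/MEM
t=1 i1:st.MEM ; no-port MEM/BR
t=2 i2:beq.BR ; no-port BR/MEM
t=3 i3:st.MEM ; no-port MEM/BR
t=4 i4:beq.BR ; no-port BR/MEM
t=5 i5:st.MEM ; no-port MEM/MEM
t=6 i6/i7:st.MEM add.ALU ; 2-wide
t=7 i8/i9:xor.ALU or.ALU ; 2-wide
t=8 i10:sub.ALU ; RAW r0
t=9 i11:ld.MEM ; tail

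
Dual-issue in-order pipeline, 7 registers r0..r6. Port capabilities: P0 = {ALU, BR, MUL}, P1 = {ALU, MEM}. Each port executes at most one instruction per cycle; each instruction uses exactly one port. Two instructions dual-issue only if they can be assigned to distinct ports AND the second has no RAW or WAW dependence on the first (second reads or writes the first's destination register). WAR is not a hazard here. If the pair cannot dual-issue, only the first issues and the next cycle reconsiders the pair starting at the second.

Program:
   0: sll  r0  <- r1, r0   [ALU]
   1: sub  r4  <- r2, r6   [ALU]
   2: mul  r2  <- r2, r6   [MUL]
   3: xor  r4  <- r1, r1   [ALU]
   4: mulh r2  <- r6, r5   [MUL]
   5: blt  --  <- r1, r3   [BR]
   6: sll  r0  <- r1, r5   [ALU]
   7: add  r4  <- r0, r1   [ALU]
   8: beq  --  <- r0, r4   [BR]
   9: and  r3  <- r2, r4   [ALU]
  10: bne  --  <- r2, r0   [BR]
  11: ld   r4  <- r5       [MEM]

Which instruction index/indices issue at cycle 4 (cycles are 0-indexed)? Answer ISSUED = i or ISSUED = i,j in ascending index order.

ISSUED = 7

c0: i0/i1 sll sub  dual
c1: i2/i3 mul xor  dual
c2: i4 mulh  no-port MUL/BR
c3: i5/i6 blt sll  dual
c4: i7 add  RAW r4
c5: i8/i9 beq and  dual
c6: i10/i11 bne ld  dual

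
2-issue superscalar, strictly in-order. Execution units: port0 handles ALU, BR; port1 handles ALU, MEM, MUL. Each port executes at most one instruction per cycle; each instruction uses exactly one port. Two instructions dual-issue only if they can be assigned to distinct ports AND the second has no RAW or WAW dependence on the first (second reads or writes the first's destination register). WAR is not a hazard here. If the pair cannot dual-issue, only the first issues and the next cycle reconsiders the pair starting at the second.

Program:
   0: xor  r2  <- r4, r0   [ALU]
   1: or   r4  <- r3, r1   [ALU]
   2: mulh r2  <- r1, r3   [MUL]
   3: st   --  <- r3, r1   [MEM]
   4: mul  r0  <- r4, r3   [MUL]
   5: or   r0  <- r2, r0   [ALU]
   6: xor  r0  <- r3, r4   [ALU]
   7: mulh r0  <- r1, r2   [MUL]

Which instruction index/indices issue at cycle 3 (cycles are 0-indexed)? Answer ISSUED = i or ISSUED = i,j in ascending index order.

[0] i0/i1  xor or  -- 2-wide
[1] i2  mulh  -- no-port MUL/MEM
[2] i3  st  -- no-port MEM/MUL
[3] i4  mul  -- RAW+WAW r0
[4] i5  or  -- WAW r0
[5] i6  xor  -- WAW r0
[6] i7  mulh  -- tail

ISSUED = 4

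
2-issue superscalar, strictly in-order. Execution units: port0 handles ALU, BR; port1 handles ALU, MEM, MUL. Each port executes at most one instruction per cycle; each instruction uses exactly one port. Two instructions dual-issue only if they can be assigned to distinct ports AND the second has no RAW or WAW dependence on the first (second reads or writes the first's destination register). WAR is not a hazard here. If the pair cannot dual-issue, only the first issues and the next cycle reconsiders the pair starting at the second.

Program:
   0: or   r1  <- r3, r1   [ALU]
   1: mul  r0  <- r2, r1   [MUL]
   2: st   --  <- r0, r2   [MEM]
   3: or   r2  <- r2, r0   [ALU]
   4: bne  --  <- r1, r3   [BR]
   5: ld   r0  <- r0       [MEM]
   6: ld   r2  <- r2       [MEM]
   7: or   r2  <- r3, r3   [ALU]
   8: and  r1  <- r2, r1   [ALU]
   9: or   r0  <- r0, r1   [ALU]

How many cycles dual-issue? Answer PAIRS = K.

t=0 i0:or.ALU ; RAW r1
t=1 i1:mul.MUL ; no-port MUL/MEM
t=2 i2&i3:st.MEM;or.ALU ; dual
t=3 i4&i5:bne.BR;ld.MEM ; dual
t=4 i6:ld.MEM ; WAW r2
t=5 i7:or.ALU ; RAW r2
t=6 i8:and.ALU ; RAW r1
t=7 i9:or.ALU ; tail

PAIRS = 2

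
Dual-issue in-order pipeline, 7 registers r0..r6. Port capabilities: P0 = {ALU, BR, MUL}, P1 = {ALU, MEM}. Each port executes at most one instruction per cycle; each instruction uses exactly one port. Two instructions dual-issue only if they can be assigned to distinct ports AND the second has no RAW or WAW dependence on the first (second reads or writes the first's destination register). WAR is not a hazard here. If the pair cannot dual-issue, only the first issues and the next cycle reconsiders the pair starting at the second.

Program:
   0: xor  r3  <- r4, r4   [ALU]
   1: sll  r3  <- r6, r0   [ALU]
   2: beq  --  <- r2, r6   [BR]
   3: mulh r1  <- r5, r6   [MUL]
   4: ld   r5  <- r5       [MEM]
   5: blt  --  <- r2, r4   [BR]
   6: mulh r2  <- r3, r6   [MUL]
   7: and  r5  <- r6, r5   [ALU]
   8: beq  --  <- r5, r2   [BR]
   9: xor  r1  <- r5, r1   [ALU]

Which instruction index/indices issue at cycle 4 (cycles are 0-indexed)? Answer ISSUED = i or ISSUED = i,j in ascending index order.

#0 head=0: xor i0 WAW r3
#1 head=1: sll;beq i1&i2 dual
#2 head=3: mulh;ld i3&i4 dual
#3 head=5: blt i5 no-port BR/MUL
#4 head=6: mulh;and i6&i7 dual
#5 head=8: beq;xor i8&i9 dual

ISSUED = 6,7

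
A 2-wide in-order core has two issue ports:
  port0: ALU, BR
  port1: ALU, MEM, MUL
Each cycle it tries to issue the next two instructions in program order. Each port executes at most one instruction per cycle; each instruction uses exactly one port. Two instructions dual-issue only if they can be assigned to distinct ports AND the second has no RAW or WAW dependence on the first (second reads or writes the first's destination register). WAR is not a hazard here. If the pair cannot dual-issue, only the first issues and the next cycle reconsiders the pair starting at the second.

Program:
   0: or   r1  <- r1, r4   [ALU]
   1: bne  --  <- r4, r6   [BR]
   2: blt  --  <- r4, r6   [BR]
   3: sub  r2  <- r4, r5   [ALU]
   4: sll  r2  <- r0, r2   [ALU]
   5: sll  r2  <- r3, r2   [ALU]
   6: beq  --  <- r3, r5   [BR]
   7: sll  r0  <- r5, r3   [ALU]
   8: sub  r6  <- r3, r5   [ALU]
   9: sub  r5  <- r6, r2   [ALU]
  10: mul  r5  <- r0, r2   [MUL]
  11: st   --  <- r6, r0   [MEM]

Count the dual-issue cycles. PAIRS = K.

0. or/bne @i0+i1  | pair
1. blt/sub @i2+i3  | pair
2. sll @i4  | RAW+WAW r2
3. sll/beq @i5+i6  | pair
4. sll/sub @i7+i8  | pair
5. sub @i9  | WAW r5
6. mul @i10  | no-port MUL/MEM
7. st @i11  | tail

PAIRS = 4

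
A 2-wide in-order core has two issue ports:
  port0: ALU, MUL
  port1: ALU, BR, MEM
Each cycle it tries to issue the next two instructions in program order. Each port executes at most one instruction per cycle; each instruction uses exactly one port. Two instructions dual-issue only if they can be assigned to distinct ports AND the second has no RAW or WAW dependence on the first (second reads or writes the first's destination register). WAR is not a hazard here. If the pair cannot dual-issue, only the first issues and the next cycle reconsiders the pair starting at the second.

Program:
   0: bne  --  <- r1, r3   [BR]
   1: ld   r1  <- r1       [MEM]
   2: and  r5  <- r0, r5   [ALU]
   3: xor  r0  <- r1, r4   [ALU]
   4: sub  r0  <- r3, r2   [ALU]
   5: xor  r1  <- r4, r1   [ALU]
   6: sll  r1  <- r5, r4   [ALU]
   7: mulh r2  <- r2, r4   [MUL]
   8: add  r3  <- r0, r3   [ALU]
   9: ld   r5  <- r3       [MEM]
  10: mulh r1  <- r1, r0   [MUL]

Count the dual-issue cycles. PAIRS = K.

PAIRS = 4

[0] i0  bne.BR  -- no-port BR/MEM
[1] i1+i2  ld.MEM;and.ALU  -- 2-wide
[2] i3  xor.ALU  -- WAW r0
[3] i4+i5  sub.ALU;xor.ALU  -- 2-wide
[4] i6+i7  sll.ALU;mulh.MUL  -- 2-wide
[5] i8  add.ALU  -- RAW r3
[6] i9+i10  ld.MEM;mulh.MUL  -- 2-wide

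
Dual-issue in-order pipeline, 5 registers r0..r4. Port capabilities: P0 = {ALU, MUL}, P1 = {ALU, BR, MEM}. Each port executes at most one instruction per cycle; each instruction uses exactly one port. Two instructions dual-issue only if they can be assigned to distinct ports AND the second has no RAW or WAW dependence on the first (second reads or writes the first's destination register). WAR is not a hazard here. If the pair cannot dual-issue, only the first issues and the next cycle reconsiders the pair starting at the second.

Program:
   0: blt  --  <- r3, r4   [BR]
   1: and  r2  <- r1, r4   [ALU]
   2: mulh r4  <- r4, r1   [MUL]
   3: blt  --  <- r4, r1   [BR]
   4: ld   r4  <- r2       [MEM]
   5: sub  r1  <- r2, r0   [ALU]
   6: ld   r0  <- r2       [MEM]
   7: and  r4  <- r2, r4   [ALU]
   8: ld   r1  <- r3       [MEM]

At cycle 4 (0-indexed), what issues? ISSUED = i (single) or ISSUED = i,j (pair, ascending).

ISSUED = 6,7

[0] i0&i1  blt and  -- dual
[1] i2  mulh  -- RAW r4
[2] i3  blt  -- no-port BR/MEM
[3] i4&i5  ld sub  -- dual
[4] i6&i7  ld and  -- dual
[5] i8  ld  -- tail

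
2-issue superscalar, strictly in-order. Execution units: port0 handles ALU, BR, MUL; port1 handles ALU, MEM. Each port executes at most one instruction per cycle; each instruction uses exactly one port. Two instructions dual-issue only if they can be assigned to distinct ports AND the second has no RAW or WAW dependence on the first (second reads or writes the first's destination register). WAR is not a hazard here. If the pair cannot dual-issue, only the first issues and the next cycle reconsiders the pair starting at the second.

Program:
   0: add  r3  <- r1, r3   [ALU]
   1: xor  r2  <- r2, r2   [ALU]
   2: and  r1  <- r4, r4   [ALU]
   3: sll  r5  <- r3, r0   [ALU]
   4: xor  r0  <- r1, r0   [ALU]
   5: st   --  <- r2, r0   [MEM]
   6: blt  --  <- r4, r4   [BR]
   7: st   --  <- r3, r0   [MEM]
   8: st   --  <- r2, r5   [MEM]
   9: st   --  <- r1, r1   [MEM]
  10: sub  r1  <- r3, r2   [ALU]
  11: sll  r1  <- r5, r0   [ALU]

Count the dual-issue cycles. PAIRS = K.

PAIRS = 4

c0: i0+i1 add+xor  dual
c1: i2+i3 and+sll  dual
c2: i4 xor  RAW r0
c3: i5+i6 st+blt  dual
c4: i7 st  no-port MEM/MEM
c5: i8 st  no-port MEM/MEM
c6: i9+i10 st+sub  dual
c7: i11 sll  tail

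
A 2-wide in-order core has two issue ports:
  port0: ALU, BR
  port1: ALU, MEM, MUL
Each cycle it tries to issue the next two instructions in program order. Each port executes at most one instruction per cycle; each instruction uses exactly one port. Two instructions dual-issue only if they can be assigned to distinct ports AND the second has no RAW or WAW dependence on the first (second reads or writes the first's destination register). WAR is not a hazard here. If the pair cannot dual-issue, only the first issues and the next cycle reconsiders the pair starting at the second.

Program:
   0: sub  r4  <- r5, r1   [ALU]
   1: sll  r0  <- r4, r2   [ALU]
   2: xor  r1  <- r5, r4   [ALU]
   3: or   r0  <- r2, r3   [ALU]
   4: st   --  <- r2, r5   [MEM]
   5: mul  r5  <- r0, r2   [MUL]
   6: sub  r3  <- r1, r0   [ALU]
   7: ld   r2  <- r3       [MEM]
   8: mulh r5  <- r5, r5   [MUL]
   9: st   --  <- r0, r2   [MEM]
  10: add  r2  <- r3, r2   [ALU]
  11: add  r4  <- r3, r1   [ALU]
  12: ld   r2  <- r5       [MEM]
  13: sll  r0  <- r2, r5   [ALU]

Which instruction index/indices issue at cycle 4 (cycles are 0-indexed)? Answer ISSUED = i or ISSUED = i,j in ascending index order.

ISSUED = 7

#0 head=0: sub.ALU i0 RAW r4
#1 head=1: sll.ALU/xor.ALU i1,i2 pair
#2 head=3: or.ALU/st.MEM i3,i4 pair
#3 head=5: mul.MUL/sub.ALU i5,i6 pair
#4 head=7: ld.MEM i7 no-port MEM/MUL
#5 head=8: mulh.MUL i8 no-port MUL/MEM
#6 head=9: st.MEM/add.ALU i9,i10 pair
#7 head=11: add.ALU/ld.MEM i11,i12 pair
#8 head=13: sll.ALU i13 tail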